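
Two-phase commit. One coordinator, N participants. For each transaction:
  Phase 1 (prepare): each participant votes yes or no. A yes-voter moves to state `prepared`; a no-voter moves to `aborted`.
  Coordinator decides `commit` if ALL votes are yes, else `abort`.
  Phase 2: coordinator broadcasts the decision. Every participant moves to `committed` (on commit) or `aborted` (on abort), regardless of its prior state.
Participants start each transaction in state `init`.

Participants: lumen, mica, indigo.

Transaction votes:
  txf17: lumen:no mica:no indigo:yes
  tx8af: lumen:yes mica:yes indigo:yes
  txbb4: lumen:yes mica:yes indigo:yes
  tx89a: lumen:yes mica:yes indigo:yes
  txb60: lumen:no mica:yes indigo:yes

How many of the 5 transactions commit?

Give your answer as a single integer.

Answer: 3

Derivation:
txf17: no from lumen, mica -> abort (commits=0)
tx8af: all yes -> commit (commits=1)
txbb4: all yes -> commit (commits=2)
tx89a: all yes -> commit (commits=3)
txb60: no from lumen -> abort (commits=3)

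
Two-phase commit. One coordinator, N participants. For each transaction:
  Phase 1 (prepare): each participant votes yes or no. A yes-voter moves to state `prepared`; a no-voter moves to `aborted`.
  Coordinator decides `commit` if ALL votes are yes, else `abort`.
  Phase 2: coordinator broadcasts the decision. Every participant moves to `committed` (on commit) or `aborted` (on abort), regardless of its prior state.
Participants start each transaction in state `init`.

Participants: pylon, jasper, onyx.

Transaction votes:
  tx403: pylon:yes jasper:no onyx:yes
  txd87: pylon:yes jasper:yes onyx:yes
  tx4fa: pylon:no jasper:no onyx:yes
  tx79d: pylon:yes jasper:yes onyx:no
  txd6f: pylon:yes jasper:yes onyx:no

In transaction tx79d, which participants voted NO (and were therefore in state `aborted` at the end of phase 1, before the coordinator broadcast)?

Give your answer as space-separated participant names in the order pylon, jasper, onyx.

Txn tx79d phase 1: pylon yes -> prepared; jasper yes -> prepared; onyx no -> aborted

Answer: onyx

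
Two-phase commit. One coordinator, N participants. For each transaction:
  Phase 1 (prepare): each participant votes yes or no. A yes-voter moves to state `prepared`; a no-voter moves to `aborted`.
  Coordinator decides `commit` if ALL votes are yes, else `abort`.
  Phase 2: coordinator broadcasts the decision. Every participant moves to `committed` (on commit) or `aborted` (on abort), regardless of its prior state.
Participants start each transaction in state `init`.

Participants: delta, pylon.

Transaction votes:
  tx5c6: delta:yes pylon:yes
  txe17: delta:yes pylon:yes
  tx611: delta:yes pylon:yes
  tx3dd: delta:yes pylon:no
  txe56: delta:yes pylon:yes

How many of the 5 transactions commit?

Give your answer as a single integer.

Answer: 4

Derivation:
tx5c6: all yes -> commit (commits=1)
txe17: all yes -> commit (commits=2)
tx611: all yes -> commit (commits=3)
tx3dd: no from pylon -> abort (commits=3)
txe56: all yes -> commit (commits=4)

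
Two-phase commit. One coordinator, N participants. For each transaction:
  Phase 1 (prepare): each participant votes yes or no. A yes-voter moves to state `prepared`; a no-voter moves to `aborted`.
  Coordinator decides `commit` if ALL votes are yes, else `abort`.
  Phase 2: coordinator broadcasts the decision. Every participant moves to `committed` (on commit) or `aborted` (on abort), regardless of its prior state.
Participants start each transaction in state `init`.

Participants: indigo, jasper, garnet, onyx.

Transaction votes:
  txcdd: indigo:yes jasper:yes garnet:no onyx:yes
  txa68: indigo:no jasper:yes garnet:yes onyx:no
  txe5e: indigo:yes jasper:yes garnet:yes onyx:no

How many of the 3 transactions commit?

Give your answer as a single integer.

txcdd: no from garnet -> abort (commits=0)
txa68: no from indigo, onyx -> abort (commits=0)
txe5e: no from onyx -> abort (commits=0)

Answer: 0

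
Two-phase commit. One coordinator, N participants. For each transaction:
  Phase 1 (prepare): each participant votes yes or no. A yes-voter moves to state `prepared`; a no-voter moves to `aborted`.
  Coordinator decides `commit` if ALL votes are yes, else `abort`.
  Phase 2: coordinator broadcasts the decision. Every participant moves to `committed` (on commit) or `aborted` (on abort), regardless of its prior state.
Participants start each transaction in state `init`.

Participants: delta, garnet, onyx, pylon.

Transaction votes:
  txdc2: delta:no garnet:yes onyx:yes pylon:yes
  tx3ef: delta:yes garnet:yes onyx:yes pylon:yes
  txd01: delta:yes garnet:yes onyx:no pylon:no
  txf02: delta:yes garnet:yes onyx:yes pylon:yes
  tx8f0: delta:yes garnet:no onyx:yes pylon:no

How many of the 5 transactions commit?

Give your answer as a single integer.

txdc2: no from delta -> abort (commits=0)
tx3ef: all yes -> commit (commits=1)
txd01: no from onyx, pylon -> abort (commits=1)
txf02: all yes -> commit (commits=2)
tx8f0: no from garnet, pylon -> abort (commits=2)

Answer: 2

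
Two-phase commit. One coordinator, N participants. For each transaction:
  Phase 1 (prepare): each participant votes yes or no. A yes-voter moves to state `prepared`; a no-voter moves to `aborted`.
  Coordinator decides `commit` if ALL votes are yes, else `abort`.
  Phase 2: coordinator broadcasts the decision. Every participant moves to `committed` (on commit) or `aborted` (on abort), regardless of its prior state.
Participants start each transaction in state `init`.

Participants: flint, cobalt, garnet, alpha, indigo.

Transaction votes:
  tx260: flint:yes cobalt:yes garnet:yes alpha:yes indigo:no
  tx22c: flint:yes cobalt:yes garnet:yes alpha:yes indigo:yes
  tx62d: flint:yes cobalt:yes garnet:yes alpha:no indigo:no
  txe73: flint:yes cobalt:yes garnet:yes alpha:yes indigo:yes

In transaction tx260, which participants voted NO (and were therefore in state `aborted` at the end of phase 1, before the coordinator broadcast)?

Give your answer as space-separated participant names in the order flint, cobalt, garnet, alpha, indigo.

Answer: indigo

Derivation:
Txn tx260 phase 1: flint yes -> prepared; cobalt yes -> prepared; garnet yes -> prepared; alpha yes -> prepared; indigo no -> aborted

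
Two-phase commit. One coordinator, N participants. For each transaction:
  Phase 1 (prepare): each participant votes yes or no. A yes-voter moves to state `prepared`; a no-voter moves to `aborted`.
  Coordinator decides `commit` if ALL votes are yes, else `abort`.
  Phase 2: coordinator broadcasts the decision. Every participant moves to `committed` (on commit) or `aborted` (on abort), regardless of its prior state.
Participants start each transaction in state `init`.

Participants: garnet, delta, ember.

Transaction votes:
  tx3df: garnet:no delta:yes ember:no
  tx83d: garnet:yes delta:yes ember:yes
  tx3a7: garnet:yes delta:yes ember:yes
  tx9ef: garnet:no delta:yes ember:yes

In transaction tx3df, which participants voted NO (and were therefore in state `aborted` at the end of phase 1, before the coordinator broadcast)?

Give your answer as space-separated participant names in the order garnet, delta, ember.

Answer: garnet ember

Derivation:
Txn tx3df phase 1: garnet no -> aborted; delta yes -> prepared; ember no -> aborted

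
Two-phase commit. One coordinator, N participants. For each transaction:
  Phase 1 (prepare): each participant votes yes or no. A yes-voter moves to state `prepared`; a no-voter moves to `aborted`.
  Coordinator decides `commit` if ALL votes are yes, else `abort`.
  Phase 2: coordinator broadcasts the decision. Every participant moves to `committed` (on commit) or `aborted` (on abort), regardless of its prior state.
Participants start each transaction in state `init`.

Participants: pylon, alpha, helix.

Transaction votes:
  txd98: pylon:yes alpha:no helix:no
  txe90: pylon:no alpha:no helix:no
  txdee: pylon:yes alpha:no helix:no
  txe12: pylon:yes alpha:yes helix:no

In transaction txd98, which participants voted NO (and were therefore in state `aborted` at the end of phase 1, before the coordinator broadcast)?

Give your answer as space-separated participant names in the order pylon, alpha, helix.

Answer: alpha helix

Derivation:
Txn txd98 phase 1: pylon yes -> prepared; alpha no -> aborted; helix no -> aborted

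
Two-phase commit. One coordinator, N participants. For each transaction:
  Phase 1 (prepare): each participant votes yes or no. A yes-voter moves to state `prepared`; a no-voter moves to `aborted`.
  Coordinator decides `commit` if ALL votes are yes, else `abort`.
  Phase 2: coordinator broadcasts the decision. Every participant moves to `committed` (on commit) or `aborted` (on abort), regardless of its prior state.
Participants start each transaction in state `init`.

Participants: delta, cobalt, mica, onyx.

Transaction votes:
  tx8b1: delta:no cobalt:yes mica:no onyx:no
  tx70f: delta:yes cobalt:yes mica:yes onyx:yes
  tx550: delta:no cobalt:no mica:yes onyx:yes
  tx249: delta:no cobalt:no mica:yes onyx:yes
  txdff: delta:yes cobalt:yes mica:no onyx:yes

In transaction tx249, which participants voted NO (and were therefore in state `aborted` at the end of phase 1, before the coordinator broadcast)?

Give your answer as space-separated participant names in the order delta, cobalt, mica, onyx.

Answer: delta cobalt

Derivation:
Txn tx249 phase 1: delta no -> aborted; cobalt no -> aborted; mica yes -> prepared; onyx yes -> prepared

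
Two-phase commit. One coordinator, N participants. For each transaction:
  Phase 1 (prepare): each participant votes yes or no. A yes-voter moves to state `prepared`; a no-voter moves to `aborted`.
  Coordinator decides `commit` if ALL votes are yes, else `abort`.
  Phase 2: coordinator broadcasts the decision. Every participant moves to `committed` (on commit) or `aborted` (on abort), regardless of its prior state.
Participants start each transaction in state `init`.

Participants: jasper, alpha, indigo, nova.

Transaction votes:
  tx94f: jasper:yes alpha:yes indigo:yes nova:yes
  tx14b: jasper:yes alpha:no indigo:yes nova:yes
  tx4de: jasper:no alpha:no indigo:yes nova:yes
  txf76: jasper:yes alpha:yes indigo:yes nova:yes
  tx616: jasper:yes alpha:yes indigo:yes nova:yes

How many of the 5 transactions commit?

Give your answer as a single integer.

Answer: 3

Derivation:
tx94f: all yes -> commit (commits=1)
tx14b: no from alpha -> abort (commits=1)
tx4de: no from jasper, alpha -> abort (commits=1)
txf76: all yes -> commit (commits=2)
tx616: all yes -> commit (commits=3)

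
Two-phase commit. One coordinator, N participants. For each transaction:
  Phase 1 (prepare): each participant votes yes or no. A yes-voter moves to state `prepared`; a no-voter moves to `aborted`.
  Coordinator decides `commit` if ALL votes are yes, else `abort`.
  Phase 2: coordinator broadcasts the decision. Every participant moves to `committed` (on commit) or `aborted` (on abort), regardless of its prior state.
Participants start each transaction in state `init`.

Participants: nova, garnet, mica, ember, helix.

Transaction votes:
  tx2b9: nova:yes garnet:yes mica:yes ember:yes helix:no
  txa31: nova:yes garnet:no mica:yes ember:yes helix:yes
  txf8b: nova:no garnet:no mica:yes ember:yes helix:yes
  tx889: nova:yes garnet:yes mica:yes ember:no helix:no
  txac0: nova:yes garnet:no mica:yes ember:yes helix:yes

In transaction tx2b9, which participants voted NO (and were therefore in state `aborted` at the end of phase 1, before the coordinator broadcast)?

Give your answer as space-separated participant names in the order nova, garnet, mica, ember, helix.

Answer: helix

Derivation:
Txn tx2b9 phase 1: nova yes -> prepared; garnet yes -> prepared; mica yes -> prepared; ember yes -> prepared; helix no -> aborted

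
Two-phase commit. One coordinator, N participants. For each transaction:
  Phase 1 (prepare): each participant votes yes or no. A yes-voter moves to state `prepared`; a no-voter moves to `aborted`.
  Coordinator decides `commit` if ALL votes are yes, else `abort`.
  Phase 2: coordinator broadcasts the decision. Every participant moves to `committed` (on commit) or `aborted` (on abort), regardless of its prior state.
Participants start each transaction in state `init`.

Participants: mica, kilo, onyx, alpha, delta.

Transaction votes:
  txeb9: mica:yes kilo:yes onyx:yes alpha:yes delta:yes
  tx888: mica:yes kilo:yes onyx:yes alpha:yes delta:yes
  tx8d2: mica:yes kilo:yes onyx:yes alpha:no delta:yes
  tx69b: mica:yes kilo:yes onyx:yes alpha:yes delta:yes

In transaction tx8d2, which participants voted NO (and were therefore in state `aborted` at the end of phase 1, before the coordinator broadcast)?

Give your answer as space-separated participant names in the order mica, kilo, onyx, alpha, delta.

Answer: alpha

Derivation:
Txn tx8d2 phase 1: mica yes -> prepared; kilo yes -> prepared; onyx yes -> prepared; alpha no -> aborted; delta yes -> prepared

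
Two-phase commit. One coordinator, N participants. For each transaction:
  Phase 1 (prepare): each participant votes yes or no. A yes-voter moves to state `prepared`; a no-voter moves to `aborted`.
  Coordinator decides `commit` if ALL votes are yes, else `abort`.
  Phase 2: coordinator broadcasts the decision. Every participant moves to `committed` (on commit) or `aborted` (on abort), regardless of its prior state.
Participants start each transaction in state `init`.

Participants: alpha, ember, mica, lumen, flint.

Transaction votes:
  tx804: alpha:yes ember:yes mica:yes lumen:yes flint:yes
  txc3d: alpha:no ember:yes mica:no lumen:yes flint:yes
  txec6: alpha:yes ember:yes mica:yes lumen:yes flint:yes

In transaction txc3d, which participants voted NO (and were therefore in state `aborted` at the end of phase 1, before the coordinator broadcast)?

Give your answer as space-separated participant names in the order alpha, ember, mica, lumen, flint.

Answer: alpha mica

Derivation:
Txn txc3d phase 1: alpha no -> aborted; ember yes -> prepared; mica no -> aborted; lumen yes -> prepared; flint yes -> prepared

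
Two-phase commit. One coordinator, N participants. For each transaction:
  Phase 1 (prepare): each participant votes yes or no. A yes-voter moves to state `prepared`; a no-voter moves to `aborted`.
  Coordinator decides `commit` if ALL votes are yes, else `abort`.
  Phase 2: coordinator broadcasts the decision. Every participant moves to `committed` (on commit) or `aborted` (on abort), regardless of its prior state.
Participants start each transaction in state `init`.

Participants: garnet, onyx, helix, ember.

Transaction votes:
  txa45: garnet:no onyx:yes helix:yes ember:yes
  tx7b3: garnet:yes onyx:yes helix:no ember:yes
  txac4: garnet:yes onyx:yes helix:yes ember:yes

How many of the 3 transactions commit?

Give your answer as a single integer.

txa45: no from garnet -> abort (commits=0)
tx7b3: no from helix -> abort (commits=0)
txac4: all yes -> commit (commits=1)

Answer: 1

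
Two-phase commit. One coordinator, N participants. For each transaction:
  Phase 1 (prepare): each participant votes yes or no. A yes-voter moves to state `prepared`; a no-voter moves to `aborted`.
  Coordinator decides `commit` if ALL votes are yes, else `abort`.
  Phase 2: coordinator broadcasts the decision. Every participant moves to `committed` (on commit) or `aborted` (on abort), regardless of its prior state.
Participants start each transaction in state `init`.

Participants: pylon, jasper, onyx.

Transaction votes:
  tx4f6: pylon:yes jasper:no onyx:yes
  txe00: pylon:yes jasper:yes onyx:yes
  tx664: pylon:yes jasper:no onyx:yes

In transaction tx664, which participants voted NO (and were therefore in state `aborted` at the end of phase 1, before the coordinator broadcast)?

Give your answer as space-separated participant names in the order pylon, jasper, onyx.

Txn tx664 phase 1: pylon yes -> prepared; jasper no -> aborted; onyx yes -> prepared

Answer: jasper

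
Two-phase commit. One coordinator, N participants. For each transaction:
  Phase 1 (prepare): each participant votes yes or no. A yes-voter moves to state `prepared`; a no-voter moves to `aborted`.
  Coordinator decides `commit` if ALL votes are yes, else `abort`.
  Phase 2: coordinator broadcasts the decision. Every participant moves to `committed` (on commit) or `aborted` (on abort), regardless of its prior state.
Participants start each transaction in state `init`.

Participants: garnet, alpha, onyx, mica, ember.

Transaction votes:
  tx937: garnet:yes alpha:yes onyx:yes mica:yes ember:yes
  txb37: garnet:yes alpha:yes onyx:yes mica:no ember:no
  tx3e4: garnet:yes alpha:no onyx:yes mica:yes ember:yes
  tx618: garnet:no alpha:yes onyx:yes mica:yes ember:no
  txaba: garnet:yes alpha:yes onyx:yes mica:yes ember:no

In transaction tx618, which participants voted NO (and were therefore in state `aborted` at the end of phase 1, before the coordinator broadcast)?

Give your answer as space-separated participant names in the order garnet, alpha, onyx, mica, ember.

Txn tx618 phase 1: garnet no -> aborted; alpha yes -> prepared; onyx yes -> prepared; mica yes -> prepared; ember no -> aborted

Answer: garnet ember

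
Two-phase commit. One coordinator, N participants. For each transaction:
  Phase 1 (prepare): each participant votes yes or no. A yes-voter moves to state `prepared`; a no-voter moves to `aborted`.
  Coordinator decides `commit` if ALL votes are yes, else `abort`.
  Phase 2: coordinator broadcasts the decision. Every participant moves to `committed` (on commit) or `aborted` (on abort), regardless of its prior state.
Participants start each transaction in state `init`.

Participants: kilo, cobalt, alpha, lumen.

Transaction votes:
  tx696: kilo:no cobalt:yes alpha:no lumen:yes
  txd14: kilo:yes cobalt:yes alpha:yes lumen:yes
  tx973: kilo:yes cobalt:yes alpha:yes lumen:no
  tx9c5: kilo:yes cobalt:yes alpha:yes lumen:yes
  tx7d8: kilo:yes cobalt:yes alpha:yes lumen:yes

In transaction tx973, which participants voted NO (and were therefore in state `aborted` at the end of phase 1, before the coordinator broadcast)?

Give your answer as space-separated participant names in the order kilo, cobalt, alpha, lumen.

Answer: lumen

Derivation:
Txn tx973 phase 1: kilo yes -> prepared; cobalt yes -> prepared; alpha yes -> prepared; lumen no -> aborted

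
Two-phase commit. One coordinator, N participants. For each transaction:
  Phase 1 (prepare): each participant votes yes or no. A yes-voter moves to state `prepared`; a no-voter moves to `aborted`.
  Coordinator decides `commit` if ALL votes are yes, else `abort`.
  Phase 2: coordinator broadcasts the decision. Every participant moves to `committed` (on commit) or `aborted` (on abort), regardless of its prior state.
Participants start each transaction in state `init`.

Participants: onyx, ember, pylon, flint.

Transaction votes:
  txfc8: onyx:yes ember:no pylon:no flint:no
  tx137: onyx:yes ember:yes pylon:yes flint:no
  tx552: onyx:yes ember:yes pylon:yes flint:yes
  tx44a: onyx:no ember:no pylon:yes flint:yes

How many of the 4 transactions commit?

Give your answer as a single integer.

Answer: 1

Derivation:
txfc8: no from ember, pylon, flint -> abort (commits=0)
tx137: no from flint -> abort (commits=0)
tx552: all yes -> commit (commits=1)
tx44a: no from onyx, ember -> abort (commits=1)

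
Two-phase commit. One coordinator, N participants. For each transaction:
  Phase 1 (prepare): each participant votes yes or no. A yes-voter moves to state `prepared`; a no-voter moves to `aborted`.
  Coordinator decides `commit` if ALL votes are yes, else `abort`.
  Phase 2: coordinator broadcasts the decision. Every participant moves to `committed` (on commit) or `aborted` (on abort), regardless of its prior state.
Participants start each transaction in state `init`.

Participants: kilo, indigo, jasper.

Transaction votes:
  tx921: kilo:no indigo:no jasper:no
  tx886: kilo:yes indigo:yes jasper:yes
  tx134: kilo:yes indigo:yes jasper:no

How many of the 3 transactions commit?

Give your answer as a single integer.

Answer: 1

Derivation:
tx921: no from kilo, indigo, jasper -> abort (commits=0)
tx886: all yes -> commit (commits=1)
tx134: no from jasper -> abort (commits=1)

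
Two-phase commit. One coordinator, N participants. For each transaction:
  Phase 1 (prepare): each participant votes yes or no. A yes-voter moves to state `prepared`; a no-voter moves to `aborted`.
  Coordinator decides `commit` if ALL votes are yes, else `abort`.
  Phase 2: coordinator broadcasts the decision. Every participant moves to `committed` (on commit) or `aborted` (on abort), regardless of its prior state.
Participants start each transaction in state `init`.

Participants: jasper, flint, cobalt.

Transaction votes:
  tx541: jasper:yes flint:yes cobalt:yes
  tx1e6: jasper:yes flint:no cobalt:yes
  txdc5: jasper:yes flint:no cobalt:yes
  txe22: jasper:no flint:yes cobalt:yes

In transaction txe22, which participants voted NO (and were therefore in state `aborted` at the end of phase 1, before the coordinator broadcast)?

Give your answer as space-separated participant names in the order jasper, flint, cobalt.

Txn txe22 phase 1: jasper no -> aborted; flint yes -> prepared; cobalt yes -> prepared

Answer: jasper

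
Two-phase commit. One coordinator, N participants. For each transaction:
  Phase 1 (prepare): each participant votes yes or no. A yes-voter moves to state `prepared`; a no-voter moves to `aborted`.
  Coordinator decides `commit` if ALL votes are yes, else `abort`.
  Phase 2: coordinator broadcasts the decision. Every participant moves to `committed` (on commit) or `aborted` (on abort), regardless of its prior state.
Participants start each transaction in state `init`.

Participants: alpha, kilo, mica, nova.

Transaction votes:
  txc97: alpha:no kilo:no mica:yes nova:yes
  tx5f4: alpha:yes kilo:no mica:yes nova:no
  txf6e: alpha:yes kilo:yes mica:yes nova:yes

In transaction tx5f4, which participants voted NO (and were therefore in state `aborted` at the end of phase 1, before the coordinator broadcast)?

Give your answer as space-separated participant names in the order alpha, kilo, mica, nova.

Answer: kilo nova

Derivation:
Txn tx5f4 phase 1: alpha yes -> prepared; kilo no -> aborted; mica yes -> prepared; nova no -> aborted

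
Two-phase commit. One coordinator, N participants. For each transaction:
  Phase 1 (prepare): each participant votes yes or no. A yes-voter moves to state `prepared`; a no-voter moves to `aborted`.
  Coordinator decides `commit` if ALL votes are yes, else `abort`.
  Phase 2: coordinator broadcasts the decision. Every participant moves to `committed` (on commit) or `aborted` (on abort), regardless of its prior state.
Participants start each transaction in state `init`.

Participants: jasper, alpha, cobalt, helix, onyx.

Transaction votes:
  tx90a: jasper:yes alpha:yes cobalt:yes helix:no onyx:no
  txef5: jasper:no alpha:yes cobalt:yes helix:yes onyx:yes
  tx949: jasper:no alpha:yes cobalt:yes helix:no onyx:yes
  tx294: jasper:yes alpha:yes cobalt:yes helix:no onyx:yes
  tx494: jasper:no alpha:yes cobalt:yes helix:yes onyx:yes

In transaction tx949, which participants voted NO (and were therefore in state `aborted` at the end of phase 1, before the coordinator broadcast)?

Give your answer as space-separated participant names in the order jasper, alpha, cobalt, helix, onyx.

Answer: jasper helix

Derivation:
Txn tx949 phase 1: jasper no -> aborted; alpha yes -> prepared; cobalt yes -> prepared; helix no -> aborted; onyx yes -> prepared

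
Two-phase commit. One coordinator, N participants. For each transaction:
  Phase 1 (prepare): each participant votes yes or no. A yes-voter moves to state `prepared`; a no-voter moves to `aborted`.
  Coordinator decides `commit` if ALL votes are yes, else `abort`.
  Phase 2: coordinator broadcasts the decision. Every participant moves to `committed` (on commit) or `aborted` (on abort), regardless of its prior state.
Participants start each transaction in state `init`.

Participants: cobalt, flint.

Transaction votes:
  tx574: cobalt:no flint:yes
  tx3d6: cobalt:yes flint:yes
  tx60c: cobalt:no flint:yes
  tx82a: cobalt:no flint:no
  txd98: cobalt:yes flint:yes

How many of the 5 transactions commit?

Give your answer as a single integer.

tx574: no from cobalt -> abort (commits=0)
tx3d6: all yes -> commit (commits=1)
tx60c: no from cobalt -> abort (commits=1)
tx82a: no from cobalt, flint -> abort (commits=1)
txd98: all yes -> commit (commits=2)

Answer: 2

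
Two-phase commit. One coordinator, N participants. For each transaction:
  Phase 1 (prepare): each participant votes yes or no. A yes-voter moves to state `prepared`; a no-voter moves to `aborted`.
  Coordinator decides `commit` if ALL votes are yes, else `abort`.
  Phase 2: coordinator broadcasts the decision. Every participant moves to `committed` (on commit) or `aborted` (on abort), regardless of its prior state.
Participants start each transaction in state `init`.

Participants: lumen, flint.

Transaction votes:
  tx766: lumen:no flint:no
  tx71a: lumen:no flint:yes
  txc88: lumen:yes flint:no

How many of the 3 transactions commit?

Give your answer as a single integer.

Answer: 0

Derivation:
tx766: no from lumen, flint -> abort (commits=0)
tx71a: no from lumen -> abort (commits=0)
txc88: no from flint -> abort (commits=0)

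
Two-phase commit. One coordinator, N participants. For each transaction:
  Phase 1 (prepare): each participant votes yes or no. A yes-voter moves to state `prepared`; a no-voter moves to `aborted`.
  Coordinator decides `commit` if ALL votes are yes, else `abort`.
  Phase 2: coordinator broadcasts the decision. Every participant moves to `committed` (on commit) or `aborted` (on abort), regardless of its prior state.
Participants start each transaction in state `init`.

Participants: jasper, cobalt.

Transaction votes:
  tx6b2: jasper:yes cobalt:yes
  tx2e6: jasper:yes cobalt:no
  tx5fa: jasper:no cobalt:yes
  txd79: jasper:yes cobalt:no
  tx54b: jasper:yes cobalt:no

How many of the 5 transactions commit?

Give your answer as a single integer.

Answer: 1

Derivation:
tx6b2: all yes -> commit (commits=1)
tx2e6: no from cobalt -> abort (commits=1)
tx5fa: no from jasper -> abort (commits=1)
txd79: no from cobalt -> abort (commits=1)
tx54b: no from cobalt -> abort (commits=1)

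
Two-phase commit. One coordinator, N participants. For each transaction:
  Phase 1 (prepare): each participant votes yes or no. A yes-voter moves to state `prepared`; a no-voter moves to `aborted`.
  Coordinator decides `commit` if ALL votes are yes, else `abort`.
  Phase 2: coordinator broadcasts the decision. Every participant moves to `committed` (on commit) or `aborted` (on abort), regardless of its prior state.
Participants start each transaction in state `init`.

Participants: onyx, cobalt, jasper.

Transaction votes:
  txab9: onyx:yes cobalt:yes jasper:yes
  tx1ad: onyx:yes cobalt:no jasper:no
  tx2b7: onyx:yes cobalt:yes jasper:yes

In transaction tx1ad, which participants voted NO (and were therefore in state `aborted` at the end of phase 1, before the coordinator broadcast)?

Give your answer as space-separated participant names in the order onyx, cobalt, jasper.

Txn tx1ad phase 1: onyx yes -> prepared; cobalt no -> aborted; jasper no -> aborted

Answer: cobalt jasper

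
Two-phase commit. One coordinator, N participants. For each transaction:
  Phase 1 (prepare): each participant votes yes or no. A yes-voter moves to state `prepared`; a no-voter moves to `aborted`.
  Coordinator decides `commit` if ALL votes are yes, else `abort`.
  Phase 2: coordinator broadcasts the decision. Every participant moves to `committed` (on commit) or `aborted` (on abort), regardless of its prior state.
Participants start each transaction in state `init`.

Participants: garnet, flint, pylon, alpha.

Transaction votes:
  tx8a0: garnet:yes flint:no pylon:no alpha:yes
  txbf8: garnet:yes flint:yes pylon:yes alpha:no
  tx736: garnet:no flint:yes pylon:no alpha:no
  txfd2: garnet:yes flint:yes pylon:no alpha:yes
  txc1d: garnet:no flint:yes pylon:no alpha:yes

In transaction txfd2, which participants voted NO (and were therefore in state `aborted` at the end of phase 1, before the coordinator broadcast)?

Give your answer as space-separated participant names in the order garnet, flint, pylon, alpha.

Txn txfd2 phase 1: garnet yes -> prepared; flint yes -> prepared; pylon no -> aborted; alpha yes -> prepared

Answer: pylon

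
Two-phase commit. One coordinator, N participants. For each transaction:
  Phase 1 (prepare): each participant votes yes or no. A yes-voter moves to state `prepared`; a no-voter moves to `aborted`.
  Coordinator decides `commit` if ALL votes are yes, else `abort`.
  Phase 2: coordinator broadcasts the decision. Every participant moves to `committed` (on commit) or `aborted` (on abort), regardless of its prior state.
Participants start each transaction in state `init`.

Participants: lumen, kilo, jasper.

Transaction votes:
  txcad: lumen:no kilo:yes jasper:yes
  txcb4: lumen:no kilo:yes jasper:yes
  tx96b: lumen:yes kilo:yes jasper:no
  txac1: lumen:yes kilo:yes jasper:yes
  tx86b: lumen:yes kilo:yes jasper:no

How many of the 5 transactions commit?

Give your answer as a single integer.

Answer: 1

Derivation:
txcad: no from lumen -> abort (commits=0)
txcb4: no from lumen -> abort (commits=0)
tx96b: no from jasper -> abort (commits=0)
txac1: all yes -> commit (commits=1)
tx86b: no from jasper -> abort (commits=1)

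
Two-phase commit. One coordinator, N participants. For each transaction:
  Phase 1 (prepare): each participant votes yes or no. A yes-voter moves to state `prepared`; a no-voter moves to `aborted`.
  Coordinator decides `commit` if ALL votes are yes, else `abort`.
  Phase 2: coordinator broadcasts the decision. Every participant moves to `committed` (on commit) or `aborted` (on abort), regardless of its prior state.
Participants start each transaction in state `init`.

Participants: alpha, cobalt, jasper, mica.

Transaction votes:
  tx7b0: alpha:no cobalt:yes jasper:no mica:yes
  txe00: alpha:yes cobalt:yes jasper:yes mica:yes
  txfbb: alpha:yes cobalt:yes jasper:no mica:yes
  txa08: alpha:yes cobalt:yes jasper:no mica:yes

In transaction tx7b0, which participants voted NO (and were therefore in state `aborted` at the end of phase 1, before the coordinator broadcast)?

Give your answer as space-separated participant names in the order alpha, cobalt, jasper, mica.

Txn tx7b0 phase 1: alpha no -> aborted; cobalt yes -> prepared; jasper no -> aborted; mica yes -> prepared

Answer: alpha jasper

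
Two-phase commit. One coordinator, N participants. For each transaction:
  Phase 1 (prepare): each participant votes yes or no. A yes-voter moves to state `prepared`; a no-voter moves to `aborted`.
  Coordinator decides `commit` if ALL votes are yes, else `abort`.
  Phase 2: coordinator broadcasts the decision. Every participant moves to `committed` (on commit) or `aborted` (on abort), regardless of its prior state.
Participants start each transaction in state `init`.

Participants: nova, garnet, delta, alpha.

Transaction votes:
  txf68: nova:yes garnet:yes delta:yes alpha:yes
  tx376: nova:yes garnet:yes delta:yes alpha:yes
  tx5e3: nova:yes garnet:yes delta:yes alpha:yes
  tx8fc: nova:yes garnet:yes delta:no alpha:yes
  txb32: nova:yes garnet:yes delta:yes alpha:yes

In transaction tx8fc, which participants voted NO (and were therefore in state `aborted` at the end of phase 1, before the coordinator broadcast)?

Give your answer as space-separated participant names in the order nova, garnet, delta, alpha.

Txn tx8fc phase 1: nova yes -> prepared; garnet yes -> prepared; delta no -> aborted; alpha yes -> prepared

Answer: delta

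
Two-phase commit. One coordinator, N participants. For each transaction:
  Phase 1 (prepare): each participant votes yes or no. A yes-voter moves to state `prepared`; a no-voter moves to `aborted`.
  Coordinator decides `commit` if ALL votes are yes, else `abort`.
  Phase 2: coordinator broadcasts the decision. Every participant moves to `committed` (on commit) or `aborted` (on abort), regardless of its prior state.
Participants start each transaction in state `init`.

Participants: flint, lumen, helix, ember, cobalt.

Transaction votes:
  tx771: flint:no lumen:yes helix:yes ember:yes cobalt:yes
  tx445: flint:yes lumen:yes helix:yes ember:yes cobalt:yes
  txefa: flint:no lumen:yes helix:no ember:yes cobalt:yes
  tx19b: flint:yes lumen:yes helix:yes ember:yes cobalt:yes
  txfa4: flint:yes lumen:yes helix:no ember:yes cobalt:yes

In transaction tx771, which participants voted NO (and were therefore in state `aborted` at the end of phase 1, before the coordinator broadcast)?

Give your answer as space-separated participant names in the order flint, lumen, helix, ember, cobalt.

Answer: flint

Derivation:
Txn tx771 phase 1: flint no -> aborted; lumen yes -> prepared; helix yes -> prepared; ember yes -> prepared; cobalt yes -> prepared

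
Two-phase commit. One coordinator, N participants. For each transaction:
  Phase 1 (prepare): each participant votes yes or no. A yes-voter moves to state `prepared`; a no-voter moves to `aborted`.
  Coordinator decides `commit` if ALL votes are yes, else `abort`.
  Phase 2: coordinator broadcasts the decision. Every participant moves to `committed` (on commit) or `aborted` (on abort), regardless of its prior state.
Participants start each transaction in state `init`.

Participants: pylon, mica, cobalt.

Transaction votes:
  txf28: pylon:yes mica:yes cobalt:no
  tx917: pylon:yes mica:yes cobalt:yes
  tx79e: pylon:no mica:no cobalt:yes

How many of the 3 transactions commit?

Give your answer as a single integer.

Answer: 1

Derivation:
txf28: no from cobalt -> abort (commits=0)
tx917: all yes -> commit (commits=1)
tx79e: no from pylon, mica -> abort (commits=1)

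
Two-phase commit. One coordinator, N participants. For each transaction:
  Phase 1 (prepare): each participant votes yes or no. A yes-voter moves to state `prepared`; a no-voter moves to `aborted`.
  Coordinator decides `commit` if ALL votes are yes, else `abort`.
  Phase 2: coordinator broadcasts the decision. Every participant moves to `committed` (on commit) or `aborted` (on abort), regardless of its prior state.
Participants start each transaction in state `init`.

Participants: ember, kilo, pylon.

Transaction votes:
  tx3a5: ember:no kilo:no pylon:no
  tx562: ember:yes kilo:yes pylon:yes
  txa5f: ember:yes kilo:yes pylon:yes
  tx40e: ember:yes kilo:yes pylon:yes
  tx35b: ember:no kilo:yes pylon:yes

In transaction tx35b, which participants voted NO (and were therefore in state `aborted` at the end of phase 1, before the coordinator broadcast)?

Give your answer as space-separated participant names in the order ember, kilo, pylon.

Txn tx35b phase 1: ember no -> aborted; kilo yes -> prepared; pylon yes -> prepared

Answer: ember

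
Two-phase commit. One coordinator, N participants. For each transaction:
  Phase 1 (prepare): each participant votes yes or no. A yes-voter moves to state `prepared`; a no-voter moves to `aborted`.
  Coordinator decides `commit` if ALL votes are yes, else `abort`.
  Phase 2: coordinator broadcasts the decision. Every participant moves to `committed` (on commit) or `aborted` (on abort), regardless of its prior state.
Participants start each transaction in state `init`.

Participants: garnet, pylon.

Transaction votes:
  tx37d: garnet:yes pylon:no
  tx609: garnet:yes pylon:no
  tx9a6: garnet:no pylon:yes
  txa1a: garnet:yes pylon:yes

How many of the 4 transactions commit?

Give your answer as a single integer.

tx37d: no from pylon -> abort (commits=0)
tx609: no from pylon -> abort (commits=0)
tx9a6: no from garnet -> abort (commits=0)
txa1a: all yes -> commit (commits=1)

Answer: 1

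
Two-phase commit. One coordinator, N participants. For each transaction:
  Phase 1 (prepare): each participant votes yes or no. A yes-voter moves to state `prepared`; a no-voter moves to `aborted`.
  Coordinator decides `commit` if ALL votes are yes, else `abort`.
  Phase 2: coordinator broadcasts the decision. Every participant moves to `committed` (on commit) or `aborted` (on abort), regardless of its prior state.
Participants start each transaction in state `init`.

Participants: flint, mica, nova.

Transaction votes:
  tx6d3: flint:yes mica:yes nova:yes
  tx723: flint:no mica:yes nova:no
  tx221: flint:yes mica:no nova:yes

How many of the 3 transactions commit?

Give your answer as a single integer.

tx6d3: all yes -> commit (commits=1)
tx723: no from flint, nova -> abort (commits=1)
tx221: no from mica -> abort (commits=1)

Answer: 1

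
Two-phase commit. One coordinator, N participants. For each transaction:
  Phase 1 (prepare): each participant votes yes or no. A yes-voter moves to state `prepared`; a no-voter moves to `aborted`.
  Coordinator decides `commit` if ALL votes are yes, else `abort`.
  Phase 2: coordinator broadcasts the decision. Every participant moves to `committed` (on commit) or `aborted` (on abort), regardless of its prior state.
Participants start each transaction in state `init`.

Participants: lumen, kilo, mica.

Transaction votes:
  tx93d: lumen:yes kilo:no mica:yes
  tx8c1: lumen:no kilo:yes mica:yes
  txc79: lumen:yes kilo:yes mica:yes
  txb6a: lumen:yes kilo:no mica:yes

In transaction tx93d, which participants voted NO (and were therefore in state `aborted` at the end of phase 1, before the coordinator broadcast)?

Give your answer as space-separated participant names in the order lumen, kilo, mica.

Answer: kilo

Derivation:
Txn tx93d phase 1: lumen yes -> prepared; kilo no -> aborted; mica yes -> prepared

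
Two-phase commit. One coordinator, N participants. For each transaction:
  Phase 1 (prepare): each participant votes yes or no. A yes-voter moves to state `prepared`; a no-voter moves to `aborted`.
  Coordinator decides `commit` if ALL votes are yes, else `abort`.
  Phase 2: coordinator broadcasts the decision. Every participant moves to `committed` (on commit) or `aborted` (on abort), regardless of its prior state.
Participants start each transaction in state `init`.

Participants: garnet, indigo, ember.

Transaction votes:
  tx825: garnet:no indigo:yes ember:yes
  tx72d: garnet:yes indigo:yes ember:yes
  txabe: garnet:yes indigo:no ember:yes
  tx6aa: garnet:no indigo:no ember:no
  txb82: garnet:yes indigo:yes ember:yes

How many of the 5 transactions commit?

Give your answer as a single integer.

tx825: no from garnet -> abort (commits=0)
tx72d: all yes -> commit (commits=1)
txabe: no from indigo -> abort (commits=1)
tx6aa: no from garnet, indigo, ember -> abort (commits=1)
txb82: all yes -> commit (commits=2)

Answer: 2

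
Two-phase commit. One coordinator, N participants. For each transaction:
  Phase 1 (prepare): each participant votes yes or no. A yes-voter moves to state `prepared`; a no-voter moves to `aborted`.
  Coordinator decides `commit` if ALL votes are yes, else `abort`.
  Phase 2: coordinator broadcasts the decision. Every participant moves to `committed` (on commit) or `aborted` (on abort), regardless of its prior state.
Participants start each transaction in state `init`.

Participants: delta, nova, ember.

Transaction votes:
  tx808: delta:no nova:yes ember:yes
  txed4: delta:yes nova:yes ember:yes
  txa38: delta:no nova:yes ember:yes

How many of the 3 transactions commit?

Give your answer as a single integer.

tx808: no from delta -> abort (commits=0)
txed4: all yes -> commit (commits=1)
txa38: no from delta -> abort (commits=1)

Answer: 1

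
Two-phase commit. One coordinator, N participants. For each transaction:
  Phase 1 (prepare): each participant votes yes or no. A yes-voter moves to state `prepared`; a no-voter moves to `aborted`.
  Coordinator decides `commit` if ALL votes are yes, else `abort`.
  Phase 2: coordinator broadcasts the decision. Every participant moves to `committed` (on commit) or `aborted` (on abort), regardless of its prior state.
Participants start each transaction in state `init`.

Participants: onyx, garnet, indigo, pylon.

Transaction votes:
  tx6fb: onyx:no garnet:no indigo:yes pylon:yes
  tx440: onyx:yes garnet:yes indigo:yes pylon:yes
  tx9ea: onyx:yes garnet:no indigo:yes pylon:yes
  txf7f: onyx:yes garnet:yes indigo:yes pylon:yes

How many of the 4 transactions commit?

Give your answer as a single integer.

tx6fb: no from onyx, garnet -> abort (commits=0)
tx440: all yes -> commit (commits=1)
tx9ea: no from garnet -> abort (commits=1)
txf7f: all yes -> commit (commits=2)

Answer: 2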